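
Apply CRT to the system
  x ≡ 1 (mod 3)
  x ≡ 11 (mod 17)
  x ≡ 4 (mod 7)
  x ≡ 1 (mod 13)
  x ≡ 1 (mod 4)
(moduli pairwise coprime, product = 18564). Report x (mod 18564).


Product of moduli M = 3 · 17 · 7 · 13 · 4 = 18564.
Merge one congruence at a time:
  Start: x ≡ 1 (mod 3).
  Combine with x ≡ 11 (mod 17); new modulus lcm = 51.
    Write x = 1 + 3·t and substitute into x ≡ 11 (mod 17): 3·t ≡ 11 − 1 = 10 (mod 17).
    The inverse of 3 mod 17 is 6 (since 3·6 = 18 = 1·17 + 1), so t ≡ 6·10 = 60 ≡ 9 (mod 17).
    Then x = 1 + 3·9 = 28, valid modulo lcm(3, 17) = 51: x ≡ 28 (mod 51).
  Combine with x ≡ 4 (mod 7); new modulus lcm = 357.
    Write x = 28 + 51·t and substitute into x ≡ 4 (mod 7): 51·t ≡ 4 − 28 = -24 (mod 7).
    Reduce coefficients mod 7: 2·t ≡ 4 (mod 7).
    The inverse of 2 mod 7 is 4 (since 2·4 = 8 = 1·7 + 1), so t ≡ 4·4 = 16 ≡ 2 (mod 7).
    Then x = 28 + 51·2 = 130, valid modulo lcm(51, 7) = 357: x ≡ 130 (mod 357).
  Combine with x ≡ 1 (mod 13); new modulus lcm = 4641.
    Write x = 130 + 357·t and substitute into x ≡ 1 (mod 13): 357·t ≡ 1 − 130 = -129 (mod 13).
    Reduce coefficients mod 13: 6·t ≡ 1 (mod 13).
    The inverse of 6 mod 13 is 11 (since 6·11 = 66 = 5·13 + 1), so t ≡ 11·1 = 11 ≡ 11 (mod 13).
    Then x = 130 + 357·11 = 4057, valid modulo lcm(357, 13) = 4641: x ≡ 4057 (mod 4641).
  Combine with x ≡ 1 (mod 4); new modulus lcm = 18564.
    Write x = 4057 + 4641·t and substitute into x ≡ 1 (mod 4): 4641·t ≡ 1 − 4057 = -4056 (mod 4).
    Reduce coefficients mod 4: 1·t ≡ 0 (mod 4).
    So t ≡ 0 (mod 4).
    Then x = 4057 + 4641·0 = 4057, valid modulo lcm(4641, 4) = 18564: x ≡ 4057 (mod 18564).
Verify against each original: 4057 mod 3 = 1, 4057 mod 17 = 11, 4057 mod 7 = 4, 4057 mod 13 = 1, 4057 mod 4 = 1.

x ≡ 4057 (mod 18564).


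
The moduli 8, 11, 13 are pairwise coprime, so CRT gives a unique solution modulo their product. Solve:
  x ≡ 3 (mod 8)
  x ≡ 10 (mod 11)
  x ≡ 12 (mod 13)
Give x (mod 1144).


Moduli 8, 11, 13 are pairwise coprime; by CRT there is a unique solution modulo M = 8 · 11 · 13 = 1144.
Solve pairwise, accumulating the modulus:
  Start with x ≡ 3 (mod 8).
  Combine with x ≡ 10 (mod 11): since gcd(8, 11) = 1, we get a unique residue mod 88.
    Write x = 3 + 8·t and substitute into x ≡ 10 (mod 11): 8·t ≡ 10 − 3 = 7 (mod 11).
    The inverse of 8 mod 11 is 7 (since 8·7 = 56 = 5·11 + 1), so t ≡ 7·7 = 49 ≡ 5 (mod 11).
    Then x = 3 + 8·5 = 43, valid modulo lcm(8, 11) = 88: x ≡ 43 (mod 88).
  Combine with x ≡ 12 (mod 13): since gcd(88, 13) = 1, we get a unique residue mod 1144.
    Write x = 43 + 88·t and substitute into x ≡ 12 (mod 13): 88·t ≡ 12 − 43 = -31 (mod 13).
    Reduce coefficients mod 13: 10·t ≡ 8 (mod 13).
    The inverse of 10 mod 13 is 4 (since 10·4 = 40 = 3·13 + 1), so t ≡ 4·8 = 32 ≡ 6 (mod 13).
    Then x = 43 + 88·6 = 571, valid modulo lcm(88, 13) = 1144: x ≡ 571 (mod 1144).
Verify: 571 mod 8 = 3 ✓, 571 mod 11 = 10 ✓, 571 mod 13 = 12 ✓.

x ≡ 571 (mod 1144).


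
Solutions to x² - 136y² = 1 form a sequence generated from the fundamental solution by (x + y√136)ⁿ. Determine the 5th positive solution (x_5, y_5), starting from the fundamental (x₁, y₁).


Step 1: Find the fundamental solution (x₁, y₁) of x² - 136y² = 1.
  Expand √136 as a continued fraction. a₀ = ⌊√136⌋ = 11; iterate m_{k+1} = d_k·a_k − m_k, d_{k+1} = (136 − m_{k+1}²)/d_k, a_{k+1} = ⌊(a₀ + m_{k+1})/d_{k+1}⌋ (starting m₀ = 0, d₀ = 1), with convergents p_k = a_k·p_{k-1} + p_{k-2}, q_k = a_k·q_{k-1} + q_{k-2} (p₋₁ = 1, q₋₁ = 0):
  k = 0: a₀ = 11; p₀/q₀ = 11/1; p₀² − 136·q₀² = 121 − 136 = -15.
  k = 1: m = 11, d = 15, a = ⌊(11 + 11)/15⌋ = 1; p/q = (1·11 + 1)/(1·1 + 0) = 12/1; p² − 136·q² = 144 − 136 = 8.
  k = 2: m = 4, d = 8, a = ⌊(11 + 4)/8⌋ = 1; p/q = (1·12 + 11)/(1·1 + 1) = 23/2; p² − 136·q² = 529 − 544 = -15.
  k = 3: m = 4, d = 15, a = ⌊(11 + 4)/15⌋ = 1; p/q = (1·23 + 12)/(1·2 + 1) = 35/3; p² − 136·q² = 1225 − 1224 = 1.
  The first convergent with p² − 136·q² = 1 gives the fundamental solution (x₁, y₁) = (35, 3).
Step 2: Apply the recurrence (x_{n+1}, y_{n+1}) = (x₁x_n + 136y₁y_n, x₁y_n + y₁x_n) repeatedly.
  From (x_1, y_1) = (35, 3): x_2 = 35·35 + 136·3·3 = 2449; y_2 = 35·3 + 3·35 = 210.
  From (x_2, y_2) = (2449, 210): x_3 = 35·2449 + 136·3·210 = 171395; y_3 = 35·210 + 3·2449 = 14697.
  From (x_3, y_3) = (171395, 14697): x_4 = 35·171395 + 136·3·14697 = 11995201; y_4 = 35·14697 + 3·171395 = 1028580.
  From (x_4, y_4) = (11995201, 1028580): x_5 = 35·11995201 + 136·3·1028580 = 839492675; y_5 = 35·1028580 + 3·11995201 = 71985903.
Step 3: Verify x_5² - 136·y_5² = 704747951378655625 - 704747951378655624 = 1 (should be 1). ✓

(x_1, y_1) = (35, 3); (x_5, y_5) = (839492675, 71985903).


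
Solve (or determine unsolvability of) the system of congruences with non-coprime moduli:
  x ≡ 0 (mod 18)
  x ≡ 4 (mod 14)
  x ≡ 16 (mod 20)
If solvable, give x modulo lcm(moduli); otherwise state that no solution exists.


Moduli 18, 14, 20 are not pairwise coprime, so CRT works modulo lcm(m_i) when all pairwise compatibility conditions hold.
Pairwise compatibility: gcd(m_i, m_j) must divide a_i - a_j for every pair.
Merge one congruence at a time:
  Start: x ≡ 0 (mod 18).
  Combine with x ≡ 4 (mod 14): gcd(18, 14) = 2; 4 - 0 = 4, which IS divisible by 2, so compatible.
    Write x = 0 + 18·t and substitute into x ≡ 4 (mod 14): 18·t ≡ 4 − 0 = 4 (mod 14).
    Divide the congruence (and modulus) by g = 2: 9·t ≡ 2 (mod 7).
    Reduce coefficients mod 7: 2·t ≡ 2 (mod 7).
    The inverse of 2 mod 7 is 4 (since 2·4 = 8 = 1·7 + 1), so t ≡ 4·2 = 8 ≡ 1 (mod 7).
    Then x = 0 + 18·1 = 18, valid modulo lcm(18, 14) = 126: x ≡ 18 (mod 126).
  Combine with x ≡ 16 (mod 20): gcd(126, 20) = 2; 16 - 18 = -2, which IS divisible by 2, so compatible.
    Write x = 18 + 126·t and substitute into x ≡ 16 (mod 20): 126·t ≡ 16 − 18 = -2 (mod 20).
    Divide the congruence (and modulus) by g = 2: 63·t ≡ -1 (mod 10).
    Reduce coefficients mod 10: 3·t ≡ 9 (mod 10).
    The inverse of 3 mod 10 is 7 (since 3·7 = 21 = 2·10 + 1), so t ≡ 7·9 = 63 ≡ 3 (mod 10).
    Then x = 18 + 126·3 = 396, valid modulo lcm(126, 20) = 1260: x ≡ 396 (mod 1260).
Verify: 396 mod 18 = 0, 396 mod 14 = 4, 396 mod 20 = 16.

x ≡ 396 (mod 1260).


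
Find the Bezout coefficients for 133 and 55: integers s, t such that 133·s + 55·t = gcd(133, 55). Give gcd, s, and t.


Euclidean algorithm on (133, 55) — divide until remainder is 0:
  133 = 2 · 55 + 23
  55 = 2 · 23 + 9
  23 = 2 · 9 + 5
  9 = 1 · 5 + 4
  5 = 1 · 4 + 1
  4 = 4 · 1 + 0
gcd(133, 55) = 1.
Track Bezout coefficients alongside the remainders: start with r₀ = 133 = a·1 + b·0 (s = 1, t = 0) and r₁ = 55 = a·0 + b·1 (s = 0, t = 1); each new remainder r_{k+1} = r_{k-1} − q_k·r_k inherits s_{k+1} = s_{k-1} − q_k·s_k, t_{k+1} = t_{k-1} − q_k·t_k, so r_k = a·s_k + b·t_k at every step:
  q = 2: r = 23, s = 1 − 2·0 = 1, t = 0 − 2·1 = -2  (check: 133·1 + 55·(-2) = 23)
  q = 2: r = 9, s = 0 − 2·1 = -2, t = 1 − 2·(-2) = 5  (check: 133·(-2) + 55·5 = 9)
  q = 2: r = 5, s = 1 − 2·(-2) = 5, t = -2 − 2·5 = -12  (check: 133·5 + 55·(-12) = 5)
  q = 1: r = 4, s = -2 − 1·5 = -7, t = 5 − 1·(-12) = 17  (check: 133·(-7) + 55·17 = 4)
  q = 1: r = 1, s = 5 − 1·(-7) = 12, t = -12 − 1·17 = -29  (check: 133·12 + 55·(-29) = 1)
The row with r = 1 (the gcd) gives the Bezout coefficients s = 12, t = -29.
Result: 133 · (12) + 55 · (-29) = 1.

gcd(133, 55) = 1; s = 12, t = -29 (check: 133·12 + 55·(-29) = 1).


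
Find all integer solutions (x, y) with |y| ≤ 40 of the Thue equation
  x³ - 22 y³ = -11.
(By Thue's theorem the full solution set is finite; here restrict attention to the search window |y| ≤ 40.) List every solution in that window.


The equation is x³ - 22y³ = -11. For fixed y, x³ = 22·y³ − 11, so a solution requires the RHS to be a perfect cube.
Strategy: iterate y from -40 to 40, compute RHS = 22·y³ − 11, and check whether it is a (positive or negative) perfect cube.
Check small values of y:
  y = 0: RHS = -11 is not a perfect cube.
  y = 1: RHS = 11 is not a perfect cube.
  y = -1: RHS = -33 is not a perfect cube.
  y = 2: RHS = 165 is not a perfect cube.
  y = -2: RHS = -187 is not a perfect cube.
  y = 3: RHS = 583 is not a perfect cube.
  y = -3: RHS = -605 is not a perfect cube.
Continuing the search up to |y| = 40 finds no solutions either.
No (x, y) in the scanned range satisfies the equation.

No integer solutions with |y| ≤ 40.


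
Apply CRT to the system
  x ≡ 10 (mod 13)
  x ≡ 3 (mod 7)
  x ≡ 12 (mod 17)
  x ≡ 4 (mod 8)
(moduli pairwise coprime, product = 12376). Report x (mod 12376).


Product of moduli M = 13 · 7 · 17 · 8 = 12376.
Merge one congruence at a time:
  Start: x ≡ 10 (mod 13).
  Combine with x ≡ 3 (mod 7); new modulus lcm = 91.
    Write x = 10 + 13·t and substitute into x ≡ 3 (mod 7): 13·t ≡ 3 − 10 = -7 (mod 7).
    Reduce coefficients mod 7: 6·t ≡ 0 (mod 7).
    The inverse of 6 mod 7 is 6 (since 6·6 = 36 = 5·7 + 1), so t ≡ 6·0 = 0 ≡ 0 (mod 7).
    Then x = 10 + 13·0 = 10, valid modulo lcm(13, 7) = 91: x ≡ 10 (mod 91).
  Combine with x ≡ 12 (mod 17); new modulus lcm = 1547.
    Write x = 10 + 91·t and substitute into x ≡ 12 (mod 17): 91·t ≡ 12 − 10 = 2 (mod 17).
    Reduce coefficients mod 17: 6·t ≡ 2 (mod 17).
    The inverse of 6 mod 17 is 3 (since 6·3 = 18 = 1·17 + 1), so t ≡ 3·2 = 6 ≡ 6 (mod 17).
    Then x = 10 + 91·6 = 556, valid modulo lcm(91, 17) = 1547: x ≡ 556 (mod 1547).
  Combine with x ≡ 4 (mod 8); new modulus lcm = 12376.
    Write x = 556 + 1547·t and substitute into x ≡ 4 (mod 8): 1547·t ≡ 4 − 556 = -552 (mod 8).
    Reduce coefficients mod 8: 3·t ≡ 0 (mod 8).
    The inverse of 3 mod 8 is 3 (since 3·3 = 9 = 1·8 + 1), so t ≡ 3·0 = 0 ≡ 0 (mod 8).
    Then x = 556 + 1547·0 = 556, valid modulo lcm(1547, 8) = 12376: x ≡ 556 (mod 12376).
Verify against each original: 556 mod 13 = 10, 556 mod 7 = 3, 556 mod 17 = 12, 556 mod 8 = 4.

x ≡ 556 (mod 12376).


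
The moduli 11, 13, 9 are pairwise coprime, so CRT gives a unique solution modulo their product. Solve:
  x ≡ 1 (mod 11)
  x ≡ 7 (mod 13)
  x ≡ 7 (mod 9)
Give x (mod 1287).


Moduli 11, 13, 9 are pairwise coprime; by CRT there is a unique solution modulo M = 11 · 13 · 9 = 1287.
Solve pairwise, accumulating the modulus:
  Start with x ≡ 1 (mod 11).
  Combine with x ≡ 7 (mod 13): since gcd(11, 13) = 1, we get a unique residue mod 143.
    Write x = 1 + 11·t and substitute into x ≡ 7 (mod 13): 11·t ≡ 7 − 1 = 6 (mod 13).
    The inverse of 11 mod 13 is 6 (since 11·6 = 66 = 5·13 + 1), so t ≡ 6·6 = 36 ≡ 10 (mod 13).
    Then x = 1 + 11·10 = 111, valid modulo lcm(11, 13) = 143: x ≡ 111 (mod 143).
  Combine with x ≡ 7 (mod 9): since gcd(143, 9) = 1, we get a unique residue mod 1287.
    Write x = 111 + 143·t and substitute into x ≡ 7 (mod 9): 143·t ≡ 7 − 111 = -104 (mod 9).
    Reduce coefficients mod 9: 8·t ≡ 4 (mod 9).
    The inverse of 8 mod 9 is 8 (since 8·8 = 64 = 7·9 + 1), so t ≡ 8·4 = 32 ≡ 5 (mod 9).
    Then x = 111 + 143·5 = 826, valid modulo lcm(143, 9) = 1287: x ≡ 826 (mod 1287).
Verify: 826 mod 11 = 1 ✓, 826 mod 13 = 7 ✓, 826 mod 9 = 7 ✓.

x ≡ 826 (mod 1287).


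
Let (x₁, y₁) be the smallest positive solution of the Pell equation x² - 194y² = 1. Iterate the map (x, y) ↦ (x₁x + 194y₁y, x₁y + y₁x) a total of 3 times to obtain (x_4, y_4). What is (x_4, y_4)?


Step 1: Find the fundamental solution (x₁, y₁) of x² - 194y² = 1.
  Expand √194 as a continued fraction. a₀ = ⌊√194⌋ = 13; iterate m_{k+1} = d_k·a_k − m_k, d_{k+1} = (194 − m_{k+1}²)/d_k, a_{k+1} = ⌊(a₀ + m_{k+1})/d_{k+1}⌋ (starting m₀ = 0, d₀ = 1), with convergents p_k = a_k·p_{k-1} + p_{k-2}, q_k = a_k·q_{k-1} + q_{k-2} (p₋₁ = 1, q₋₁ = 0):
  k = 0: a₀ = 13; p₀/q₀ = 13/1; p₀² − 194·q₀² = 169 − 194 = -25.
  k = 1: m = 13, d = 25, a = ⌊(13 + 13)/25⌋ = 1; p/q = (1·13 + 1)/(1·1 + 0) = 14/1; p² − 194·q² = 196 − 194 = 2.
  k = 2: m = 12, d = 2, a = ⌊(13 + 12)/2⌋ = 12; p/q = (12·14 + 13)/(12·1 + 1) = 181/13; p² − 194·q² = 32761 − 32786 = -25.
  k = 3: m = 12, d = 25, a = ⌊(13 + 12)/25⌋ = 1; p/q = (1·181 + 14)/(1·13 + 1) = 195/14; p² − 194·q² = 38025 − 38024 = 1.
  The first convergent with p² − 194·q² = 1 gives the fundamental solution (x₁, y₁) = (195, 14).
Step 2: Apply the recurrence (x_{n+1}, y_{n+1}) = (x₁x_n + 194y₁y_n, x₁y_n + y₁x_n) repeatedly.
  From (x_1, y_1) = (195, 14): x_2 = 195·195 + 194·14·14 = 76049; y_2 = 195·14 + 14·195 = 5460.
  From (x_2, y_2) = (76049, 5460): x_3 = 195·76049 + 194·14·5460 = 29658915; y_3 = 195·5460 + 14·76049 = 2129386.
  From (x_3, y_3) = (29658915, 2129386): x_4 = 195·29658915 + 194·14·2129386 = 11566900801; y_4 = 195·2129386 + 14·29658915 = 830455080.
Step 3: Verify x_4² - 194·y_4² = 133793194140174441601 - 133793194140174441600 = 1 (should be 1). ✓

(x_1, y_1) = (195, 14); (x_4, y_4) = (11566900801, 830455080).


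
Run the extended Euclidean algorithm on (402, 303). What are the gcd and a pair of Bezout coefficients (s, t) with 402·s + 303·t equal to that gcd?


Euclidean algorithm on (402, 303) — divide until remainder is 0:
  402 = 1 · 303 + 99
  303 = 3 · 99 + 6
  99 = 16 · 6 + 3
  6 = 2 · 3 + 0
gcd(402, 303) = 3.
Track Bezout coefficients alongside the remainders: start with r₀ = 402 = a·1 + b·0 (s = 1, t = 0) and r₁ = 303 = a·0 + b·1 (s = 0, t = 1); each new remainder r_{k+1} = r_{k-1} − q_k·r_k inherits s_{k+1} = s_{k-1} − q_k·s_k, t_{k+1} = t_{k-1} − q_k·t_k, so r_k = a·s_k + b·t_k at every step:
  q = 1: r = 99, s = 1 − 1·0 = 1, t = 0 − 1·1 = -1  (check: 402·1 + 303·(-1) = 99)
  q = 3: r = 6, s = 0 − 3·1 = -3, t = 1 − 3·(-1) = 4  (check: 402·(-3) + 303·4 = 6)
  q = 16: r = 3, s = 1 − 16·(-3) = 49, t = -1 − 16·4 = -65  (check: 402·49 + 303·(-65) = 3)
The row with r = 3 (the gcd) gives the Bezout coefficients s = 49, t = -65.
Result: 402 · (49) + 303 · (-65) = 3.

gcd(402, 303) = 3; s = 49, t = -65 (check: 402·49 + 303·(-65) = 3).


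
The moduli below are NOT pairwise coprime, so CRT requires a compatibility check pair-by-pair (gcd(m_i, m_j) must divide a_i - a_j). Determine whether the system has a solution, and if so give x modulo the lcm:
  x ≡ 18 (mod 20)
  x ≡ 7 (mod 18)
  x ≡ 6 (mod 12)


Moduli 20, 18, 12 are not pairwise coprime, so CRT works modulo lcm(m_i) when all pairwise compatibility conditions hold.
Pairwise compatibility: gcd(m_i, m_j) must divide a_i - a_j for every pair.
Merge one congruence at a time:
  Start: x ≡ 18 (mod 20).
  Combine with x ≡ 7 (mod 18): gcd(20, 18) = 2, and 7 - 18 = -11 is NOT divisible by 2.
    ⇒ system is inconsistent (no integer solution).

No solution (the system is inconsistent).


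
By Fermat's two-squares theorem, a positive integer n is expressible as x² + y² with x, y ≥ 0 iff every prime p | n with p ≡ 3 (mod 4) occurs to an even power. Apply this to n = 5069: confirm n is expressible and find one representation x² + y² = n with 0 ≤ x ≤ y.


Step 1: Factor n = 5069 = 37 · 137.
Step 2: Check the mod-4 condition on each prime factor: 37 ≡ 1 (mod 4), exponent 1; 137 ≡ 1 (mod 4), exponent 1.
All primes ≡ 3 (mod 4) appear to even exponent (or don't appear), so by the two-squares theorem n IS expressible as a sum of two squares.
Step 3: Build a representation. Here n = 37 · 137 is a product of primes ≡ 1 (mod 4). Each prime p ≡ 1 (mod 4) is itself a sum of two squares; find a² by testing p − a² for a perfect square:
  37: 37 − 1² = 36 = 6² ⇒ 37 = 1² + 6².
  137: 137 − 1² = 136, 137 − 2² = 133, 137 − 3² = 128, 137 − 4² = 121 = 11² ⇒ 137 = 4² + 11².
  Combine using the Brahmagupta–Fibonacci identity (a² + b²)(c² + d²) = (ac − bd)² + (ad + bc)² = (ac + bd)² + (ad − bc)²:
  37 · 137 = 5069: from (1² + 6²)(4² + 11²), take (1·4 − 6·11, 1·11 + 6·4) = (4 − 66, 11 + 24) = (-62, 35); dropping signs (only squares matter) gives (62, 35); check 62² + 35² = 3844 + 1225 = 5069 ✓.
Step 4: Order so x ≤ y and verify: 35² + 62² = 1225 + 3844 = 5069 = n. ✓

n = 5069 = 35² + 62² (one valid representation with x ≤ y).


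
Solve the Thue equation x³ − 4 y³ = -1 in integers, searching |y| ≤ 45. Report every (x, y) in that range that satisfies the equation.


The equation is x³ - 4y³ = -1. For fixed y, x³ = 4·y³ − 1, so a solution requires the RHS to be a perfect cube.
Strategy: iterate y from -45 to 45, compute RHS = 4·y³ − 1, and check whether it is a (positive or negative) perfect cube.
Check small values of y:
  y = 0: RHS = -1 = (-1)³ ⇒ x = -1 works.
  y = 1: RHS = 3 is not a perfect cube.
  y = -1: RHS = -5 is not a perfect cube.
  y = 2: RHS = 31 is not a perfect cube.
  y = -2: RHS = -33 is not a perfect cube.
  y = 3: RHS = 107 is not a perfect cube.
  y = -3: RHS = -109 is not a perfect cube.
Continuing the search up to |y| = 45 finds no further solutions beyond those listed.
Collected solutions: (-1, 0).

Solutions (with |y| ≤ 45): (-1, 0).


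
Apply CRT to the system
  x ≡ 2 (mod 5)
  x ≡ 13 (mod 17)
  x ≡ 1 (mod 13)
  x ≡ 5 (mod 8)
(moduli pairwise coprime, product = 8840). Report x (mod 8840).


Product of moduli M = 5 · 17 · 13 · 8 = 8840.
Merge one congruence at a time:
  Start: x ≡ 2 (mod 5).
  Combine with x ≡ 13 (mod 17); new modulus lcm = 85.
    Write x = 2 + 5·t and substitute into x ≡ 13 (mod 17): 5·t ≡ 13 − 2 = 11 (mod 17).
    The inverse of 5 mod 17 is 7 (since 5·7 = 35 = 2·17 + 1), so t ≡ 7·11 = 77 ≡ 9 (mod 17).
    Then x = 2 + 5·9 = 47, valid modulo lcm(5, 17) = 85: x ≡ 47 (mod 85).
  Combine with x ≡ 1 (mod 13); new modulus lcm = 1105.
    Write x = 47 + 85·t and substitute into x ≡ 1 (mod 13): 85·t ≡ 1 − 47 = -46 (mod 13).
    Reduce coefficients mod 13: 7·t ≡ 6 (mod 13).
    The inverse of 7 mod 13 is 2 (since 7·2 = 14 = 1·13 + 1), so t ≡ 2·6 = 12 ≡ 12 (mod 13).
    Then x = 47 + 85·12 = 1067, valid modulo lcm(85, 13) = 1105: x ≡ 1067 (mod 1105).
  Combine with x ≡ 5 (mod 8); new modulus lcm = 8840.
    Write x = 1067 + 1105·t and substitute into x ≡ 5 (mod 8): 1105·t ≡ 5 − 1067 = -1062 (mod 8).
    Reduce coefficients mod 8: 1·t ≡ 2 (mod 8).
    So t ≡ 2 (mod 8).
    Then x = 1067 + 1105·2 = 3277, valid modulo lcm(1105, 8) = 8840: x ≡ 3277 (mod 8840).
Verify against each original: 3277 mod 5 = 2, 3277 mod 17 = 13, 3277 mod 13 = 1, 3277 mod 8 = 5.

x ≡ 3277 (mod 8840).


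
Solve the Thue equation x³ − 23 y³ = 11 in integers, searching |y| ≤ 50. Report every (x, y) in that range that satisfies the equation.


The equation is x³ - 23y³ = 11. For fixed y, x³ = 23·y³ + 11, so a solution requires the RHS to be a perfect cube.
Strategy: iterate y from -50 to 50, compute RHS = 23·y³ + 11, and check whether it is a (positive or negative) perfect cube.
Check small values of y:
  y = 0: RHS = 11 is not a perfect cube.
  y = 1: RHS = 34 is not a perfect cube.
  y = -1: RHS = -12 is not a perfect cube.
  y = 2: RHS = 195 is not a perfect cube.
  y = -2: RHS = -173 is not a perfect cube.
  y = 3: RHS = 632 is not a perfect cube.
  y = -3: RHS = -610 is not a perfect cube.
Continuing the search up to |y| = 50 finds no solutions either.
No (x, y) in the scanned range satisfies the equation.

No integer solutions with |y| ≤ 50.


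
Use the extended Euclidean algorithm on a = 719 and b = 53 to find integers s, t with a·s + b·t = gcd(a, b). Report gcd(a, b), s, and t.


Euclidean algorithm on (719, 53) — divide until remainder is 0:
  719 = 13 · 53 + 30
  53 = 1 · 30 + 23
  30 = 1 · 23 + 7
  23 = 3 · 7 + 2
  7 = 3 · 2 + 1
  2 = 2 · 1 + 0
gcd(719, 53) = 1.
Track Bezout coefficients alongside the remainders: start with r₀ = 719 = a·1 + b·0 (s = 1, t = 0) and r₁ = 53 = a·0 + b·1 (s = 0, t = 1); each new remainder r_{k+1} = r_{k-1} − q_k·r_k inherits s_{k+1} = s_{k-1} − q_k·s_k, t_{k+1} = t_{k-1} − q_k·t_k, so r_k = a·s_k + b·t_k at every step:
  q = 13: r = 30, s = 1 − 13·0 = 1, t = 0 − 13·1 = -13  (check: 719·1 + 53·(-13) = 30)
  q = 1: r = 23, s = 0 − 1·1 = -1, t = 1 − 1·(-13) = 14  (check: 719·(-1) + 53·14 = 23)
  q = 1: r = 7, s = 1 − 1·(-1) = 2, t = -13 − 1·14 = -27  (check: 719·2 + 53·(-27) = 7)
  q = 3: r = 2, s = -1 − 3·2 = -7, t = 14 − 3·(-27) = 95  (check: 719·(-7) + 53·95 = 2)
  q = 3: r = 1, s = 2 − 3·(-7) = 23, t = -27 − 3·95 = -312  (check: 719·23 + 53·(-312) = 1)
The row with r = 1 (the gcd) gives the Bezout coefficients s = 23, t = -312.
Result: 719 · (23) + 53 · (-312) = 1.

gcd(719, 53) = 1; s = 23, t = -312 (check: 719·23 + 53·(-312) = 1).


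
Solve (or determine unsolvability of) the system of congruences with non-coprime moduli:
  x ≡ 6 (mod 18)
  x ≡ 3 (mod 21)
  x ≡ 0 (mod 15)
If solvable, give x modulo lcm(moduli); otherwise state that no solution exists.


Moduli 18, 21, 15 are not pairwise coprime, so CRT works modulo lcm(m_i) when all pairwise compatibility conditions hold.
Pairwise compatibility: gcd(m_i, m_j) must divide a_i - a_j for every pair.
Merge one congruence at a time:
  Start: x ≡ 6 (mod 18).
  Combine with x ≡ 3 (mod 21): gcd(18, 21) = 3; 3 - 6 = -3, which IS divisible by 3, so compatible.
    Write x = 6 + 18·t and substitute into x ≡ 3 (mod 21): 18·t ≡ 3 − 6 = -3 (mod 21).
    Divide the congruence (and modulus) by g = 3: 6·t ≡ -1 (mod 7).
    Reduce coefficients mod 7: 6·t ≡ 6 (mod 7).
    The inverse of 6 mod 7 is 6 (since 6·6 = 36 = 5·7 + 1), so t ≡ 6·6 = 36 ≡ 1 (mod 7).
    Then x = 6 + 18·1 = 24, valid modulo lcm(18, 21) = 126: x ≡ 24 (mod 126).
  Combine with x ≡ 0 (mod 15): gcd(126, 15) = 3; 0 - 24 = -24, which IS divisible by 3, so compatible.
    Write x = 24 + 126·t and substitute into x ≡ 0 (mod 15): 126·t ≡ 0 − 24 = -24 (mod 15).
    Divide the congruence (and modulus) by g = 3: 42·t ≡ -8 (mod 5).
    Reduce coefficients mod 5: 2·t ≡ 2 (mod 5).
    The inverse of 2 mod 5 is 3 (since 2·3 = 6 = 1·5 + 1), so t ≡ 3·2 = 6 ≡ 1 (mod 5).
    Then x = 24 + 126·1 = 150, valid modulo lcm(126, 15) = 630: x ≡ 150 (mod 630).
Verify: 150 mod 18 = 6, 150 mod 21 = 3, 150 mod 15 = 0.

x ≡ 150 (mod 630).


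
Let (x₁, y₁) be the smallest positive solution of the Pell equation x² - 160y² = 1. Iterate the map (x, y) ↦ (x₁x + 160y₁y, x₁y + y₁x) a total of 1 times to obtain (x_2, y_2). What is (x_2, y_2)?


Step 1: Find the fundamental solution (x₁, y₁) of x² - 160y² = 1.
  Expand √160 as a continued fraction. a₀ = ⌊√160⌋ = 12; iterate m_{k+1} = d_k·a_k − m_k, d_{k+1} = (160 − m_{k+1}²)/d_k, a_{k+1} = ⌊(a₀ + m_{k+1})/d_{k+1}⌋ (starting m₀ = 0, d₀ = 1), with convergents p_k = a_k·p_{k-1} + p_{k-2}, q_k = a_k·q_{k-1} + q_{k-2} (p₋₁ = 1, q₋₁ = 0):
  k = 0: a₀ = 12; p₀/q₀ = 12/1; p₀² − 160·q₀² = 144 − 160 = -16.
  k = 1: m = 12, d = 16, a = ⌊(12 + 12)/16⌋ = 1; p/q = (1·12 + 1)/(1·1 + 0) = 13/1; p² − 160·q² = 169 − 160 = 9.
  k = 2: m = 4, d = 9, a = ⌊(12 + 4)/9⌋ = 1; p/q = (1·13 + 12)/(1·1 + 1) = 25/2; p² − 160·q² = 625 − 640 = -15.
  k = 3: m = 5, d = 15, a = ⌊(12 + 5)/15⌋ = 1; p/q = (1·25 + 13)/(1·2 + 1) = 38/3; p² − 160·q² = 1444 − 1440 = 4.
  k = 4: m = 10, d = 4, a = ⌊(12 + 10)/4⌋ = 5; p/q = (5·38 + 25)/(5·3 + 2) = 215/17; p² − 160·q² = 46225 − 46240 = -15.
  k = 5: m = 10, d = 15, a = ⌊(12 + 10)/15⌋ = 1; p/q = (1·215 + 38)/(1·17 + 3) = 253/20; p² − 160·q² = 64009 − 64000 = 9.
  k = 6: m = 5, d = 9, a = ⌊(12 + 5)/9⌋ = 1; p/q = (1·253 + 215)/(1·20 + 17) = 468/37; p² − 160·q² = 219024 − 219040 = -16.
  k = 7: m = 4, d = 16, a = ⌊(12 + 4)/16⌋ = 1; p/q = (1·468 + 253)/(1·37 + 20) = 721/57; p² − 160·q² = 519841 − 519840 = 1.
  The first convergent with p² − 160·q² = 1 gives the fundamental solution (x₁, y₁) = (721, 57).
Step 2: Apply the recurrence (x_{n+1}, y_{n+1}) = (x₁x_n + 160y₁y_n, x₁y_n + y₁x_n) repeatedly.
  From (x_1, y_1) = (721, 57): x_2 = 721·721 + 160·57·57 = 1039681; y_2 = 721·57 + 57·721 = 82194.
Step 3: Verify x_2² - 160·y_2² = 1080936581761 - 1080936581760 = 1 (should be 1). ✓

(x_1, y_1) = (721, 57); (x_2, y_2) = (1039681, 82194).


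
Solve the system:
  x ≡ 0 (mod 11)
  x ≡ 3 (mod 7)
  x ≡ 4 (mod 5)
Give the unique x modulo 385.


Moduli 11, 7, 5 are pairwise coprime; by CRT there is a unique solution modulo M = 11 · 7 · 5 = 385.
Solve pairwise, accumulating the modulus:
  Start with x ≡ 0 (mod 11).
  Combine with x ≡ 3 (mod 7): since gcd(11, 7) = 1, we get a unique residue mod 77.
    Write x = 0 + 11·t and substitute into x ≡ 3 (mod 7): 11·t ≡ 3 − 0 = 3 (mod 7).
    Reduce coefficients mod 7: 4·t ≡ 3 (mod 7).
    The inverse of 4 mod 7 is 2 (since 4·2 = 8 = 1·7 + 1), so t ≡ 2·3 = 6 ≡ 6 (mod 7).
    Then x = 0 + 11·6 = 66, valid modulo lcm(11, 7) = 77: x ≡ 66 (mod 77).
  Combine with x ≡ 4 (mod 5): since gcd(77, 5) = 1, we get a unique residue mod 385.
    Write x = 66 + 77·t and substitute into x ≡ 4 (mod 5): 77·t ≡ 4 − 66 = -62 (mod 5).
    Reduce coefficients mod 5: 2·t ≡ 3 (mod 5).
    The inverse of 2 mod 5 is 3 (since 2·3 = 6 = 1·5 + 1), so t ≡ 3·3 = 9 ≡ 4 (mod 5).
    Then x = 66 + 77·4 = 374, valid modulo lcm(77, 5) = 385: x ≡ 374 (mod 385).
Verify: 374 mod 11 = 0 ✓, 374 mod 7 = 3 ✓, 374 mod 5 = 4 ✓.

x ≡ 374 (mod 385).


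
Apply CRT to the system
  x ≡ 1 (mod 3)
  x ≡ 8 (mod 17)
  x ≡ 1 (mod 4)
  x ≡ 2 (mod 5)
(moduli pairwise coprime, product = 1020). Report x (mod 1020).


Product of moduli M = 3 · 17 · 4 · 5 = 1020.
Merge one congruence at a time:
  Start: x ≡ 1 (mod 3).
  Combine with x ≡ 8 (mod 17); new modulus lcm = 51.
    Write x = 1 + 3·t and substitute into x ≡ 8 (mod 17): 3·t ≡ 8 − 1 = 7 (mod 17).
    The inverse of 3 mod 17 is 6 (since 3·6 = 18 = 1·17 + 1), so t ≡ 6·7 = 42 ≡ 8 (mod 17).
    Then x = 1 + 3·8 = 25, valid modulo lcm(3, 17) = 51: x ≡ 25 (mod 51).
  Combine with x ≡ 1 (mod 4); new modulus lcm = 204.
    Write x = 25 + 51·t and substitute into x ≡ 1 (mod 4): 51·t ≡ 1 − 25 = -24 (mod 4).
    Reduce coefficients mod 4: 3·t ≡ 0 (mod 4).
    The inverse of 3 mod 4 is 3 (since 3·3 = 9 = 2·4 + 1), so t ≡ 3·0 = 0 ≡ 0 (mod 4).
    Then x = 25 + 51·0 = 25, valid modulo lcm(51, 4) = 204: x ≡ 25 (mod 204).
  Combine with x ≡ 2 (mod 5); new modulus lcm = 1020.
    Write x = 25 + 204·t and substitute into x ≡ 2 (mod 5): 204·t ≡ 2 − 25 = -23 (mod 5).
    Reduce coefficients mod 5: 4·t ≡ 2 (mod 5).
    The inverse of 4 mod 5 is 4 (since 4·4 = 16 = 3·5 + 1), so t ≡ 4·2 = 8 ≡ 3 (mod 5).
    Then x = 25 + 204·3 = 637, valid modulo lcm(204, 5) = 1020: x ≡ 637 (mod 1020).
Verify against each original: 637 mod 3 = 1, 637 mod 17 = 8, 637 mod 4 = 1, 637 mod 5 = 2.

x ≡ 637 (mod 1020).


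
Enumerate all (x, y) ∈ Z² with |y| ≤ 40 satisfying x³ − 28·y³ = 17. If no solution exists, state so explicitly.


The equation is x³ - 28y³ = 17. For fixed y, x³ = 28·y³ + 17, so a solution requires the RHS to be a perfect cube.
Strategy: iterate y from -40 to 40, compute RHS = 28·y³ + 17, and check whether it is a (positive or negative) perfect cube.
Check small values of y:
  y = 0: RHS = 17 is not a perfect cube.
  y = 1: RHS = 45 is not a perfect cube.
  y = -1: RHS = -11 is not a perfect cube.
  y = 2: RHS = 241 is not a perfect cube.
  y = -2: RHS = -207 is not a perfect cube.
  y = 3: RHS = 773 is not a perfect cube.
  y = -3: RHS = -739 is not a perfect cube.
Continuing the search up to |y| = 40 finds no solutions either.
No (x, y) in the scanned range satisfies the equation.

No integer solutions with |y| ≤ 40.


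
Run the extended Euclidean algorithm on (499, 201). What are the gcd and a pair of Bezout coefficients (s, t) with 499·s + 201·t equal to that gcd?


Euclidean algorithm on (499, 201) — divide until remainder is 0:
  499 = 2 · 201 + 97
  201 = 2 · 97 + 7
  97 = 13 · 7 + 6
  7 = 1 · 6 + 1
  6 = 6 · 1 + 0
gcd(499, 201) = 1.
Track Bezout coefficients alongside the remainders: start with r₀ = 499 = a·1 + b·0 (s = 1, t = 0) and r₁ = 201 = a·0 + b·1 (s = 0, t = 1); each new remainder r_{k+1} = r_{k-1} − q_k·r_k inherits s_{k+1} = s_{k-1} − q_k·s_k, t_{k+1} = t_{k-1} − q_k·t_k, so r_k = a·s_k + b·t_k at every step:
  q = 2: r = 97, s = 1 − 2·0 = 1, t = 0 − 2·1 = -2  (check: 499·1 + 201·(-2) = 97)
  q = 2: r = 7, s = 0 − 2·1 = -2, t = 1 − 2·(-2) = 5  (check: 499·(-2) + 201·5 = 7)
  q = 13: r = 6, s = 1 − 13·(-2) = 27, t = -2 − 13·5 = -67  (check: 499·27 + 201·(-67) = 6)
  q = 1: r = 1, s = -2 − 1·27 = -29, t = 5 − 1·(-67) = 72  (check: 499·(-29) + 201·72 = 1)
The row with r = 1 (the gcd) gives the Bezout coefficients s = -29, t = 72.
Result: 499 · (-29) + 201 · (72) = 1.

gcd(499, 201) = 1; s = -29, t = 72 (check: 499·(-29) + 201·72 = 1).


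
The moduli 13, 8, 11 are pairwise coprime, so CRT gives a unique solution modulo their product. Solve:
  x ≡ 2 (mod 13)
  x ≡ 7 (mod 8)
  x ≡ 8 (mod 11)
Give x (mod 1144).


Moduli 13, 8, 11 are pairwise coprime; by CRT there is a unique solution modulo M = 13 · 8 · 11 = 1144.
Solve pairwise, accumulating the modulus:
  Start with x ≡ 2 (mod 13).
  Combine with x ≡ 7 (mod 8): since gcd(13, 8) = 1, we get a unique residue mod 104.
    Write x = 2 + 13·t and substitute into x ≡ 7 (mod 8): 13·t ≡ 7 − 2 = 5 (mod 8).
    Reduce coefficients mod 8: 5·t ≡ 5 (mod 8).
    The inverse of 5 mod 8 is 5 (since 5·5 = 25 = 3·8 + 1), so t ≡ 5·5 = 25 ≡ 1 (mod 8).
    Then x = 2 + 13·1 = 15, valid modulo lcm(13, 8) = 104: x ≡ 15 (mod 104).
  Combine with x ≡ 8 (mod 11): since gcd(104, 11) = 1, we get a unique residue mod 1144.
    Write x = 15 + 104·t and substitute into x ≡ 8 (mod 11): 104·t ≡ 8 − 15 = -7 (mod 11).
    Reduce coefficients mod 11: 5·t ≡ 4 (mod 11).
    The inverse of 5 mod 11 is 9 (since 5·9 = 45 = 4·11 + 1), so t ≡ 9·4 = 36 ≡ 3 (mod 11).
    Then x = 15 + 104·3 = 327, valid modulo lcm(104, 11) = 1144: x ≡ 327 (mod 1144).
Verify: 327 mod 13 = 2 ✓, 327 mod 8 = 7 ✓, 327 mod 11 = 8 ✓.

x ≡ 327 (mod 1144).


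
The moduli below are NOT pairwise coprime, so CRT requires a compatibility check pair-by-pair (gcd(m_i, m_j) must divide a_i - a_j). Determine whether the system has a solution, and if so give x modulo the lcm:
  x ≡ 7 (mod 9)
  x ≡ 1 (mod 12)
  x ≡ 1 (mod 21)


Moduli 9, 12, 21 are not pairwise coprime, so CRT works modulo lcm(m_i) when all pairwise compatibility conditions hold.
Pairwise compatibility: gcd(m_i, m_j) must divide a_i - a_j for every pair.
Merge one congruence at a time:
  Start: x ≡ 7 (mod 9).
  Combine with x ≡ 1 (mod 12): gcd(9, 12) = 3; 1 - 7 = -6, which IS divisible by 3, so compatible.
    Write x = 7 + 9·t and substitute into x ≡ 1 (mod 12): 9·t ≡ 1 − 7 = -6 (mod 12).
    Divide the congruence (and modulus) by g = 3: 3·t ≡ -2 (mod 4).
    Reduce coefficients mod 4: 3·t ≡ 2 (mod 4).
    The inverse of 3 mod 4 is 3 (since 3·3 = 9 = 2·4 + 1), so t ≡ 3·2 = 6 ≡ 2 (mod 4).
    Then x = 7 + 9·2 = 25, valid modulo lcm(9, 12) = 36: x ≡ 25 (mod 36).
  Combine with x ≡ 1 (mod 21): gcd(36, 21) = 3; 1 - 25 = -24, which IS divisible by 3, so compatible.
    Write x = 25 + 36·t and substitute into x ≡ 1 (mod 21): 36·t ≡ 1 − 25 = -24 (mod 21).
    Divide the congruence (and modulus) by g = 3: 12·t ≡ -8 (mod 7).
    Reduce coefficients mod 7: 5·t ≡ 6 (mod 7).
    The inverse of 5 mod 7 is 3 (since 5·3 = 15 = 2·7 + 1), so t ≡ 3·6 = 18 ≡ 4 (mod 7).
    Then x = 25 + 36·4 = 169, valid modulo lcm(36, 21) = 252: x ≡ 169 (mod 252).
Verify: 169 mod 9 = 7, 169 mod 12 = 1, 169 mod 21 = 1.

x ≡ 169 (mod 252).


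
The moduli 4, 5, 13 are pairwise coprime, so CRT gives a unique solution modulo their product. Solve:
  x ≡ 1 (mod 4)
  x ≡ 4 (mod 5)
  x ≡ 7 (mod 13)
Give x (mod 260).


Moduli 4, 5, 13 are pairwise coprime; by CRT there is a unique solution modulo M = 4 · 5 · 13 = 260.
Solve pairwise, accumulating the modulus:
  Start with x ≡ 1 (mod 4).
  Combine with x ≡ 4 (mod 5): since gcd(4, 5) = 1, we get a unique residue mod 20.
    Write x = 1 + 4·t and substitute into x ≡ 4 (mod 5): 4·t ≡ 4 − 1 = 3 (mod 5).
    The inverse of 4 mod 5 is 4 (since 4·4 = 16 = 3·5 + 1), so t ≡ 4·3 = 12 ≡ 2 (mod 5).
    Then x = 1 + 4·2 = 9, valid modulo lcm(4, 5) = 20: x ≡ 9 (mod 20).
  Combine with x ≡ 7 (mod 13): since gcd(20, 13) = 1, we get a unique residue mod 260.
    Write x = 9 + 20·t and substitute into x ≡ 7 (mod 13): 20·t ≡ 7 − 9 = -2 (mod 13).
    Reduce coefficients mod 13: 7·t ≡ 11 (mod 13).
    The inverse of 7 mod 13 is 2 (since 7·2 = 14 = 1·13 + 1), so t ≡ 2·11 = 22 ≡ 9 (mod 13).
    Then x = 9 + 20·9 = 189, valid modulo lcm(20, 13) = 260: x ≡ 189 (mod 260).
Verify: 189 mod 4 = 1 ✓, 189 mod 5 = 4 ✓, 189 mod 13 = 7 ✓.

x ≡ 189 (mod 260).


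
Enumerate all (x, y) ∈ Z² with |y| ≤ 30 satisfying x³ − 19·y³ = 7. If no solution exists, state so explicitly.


The equation is x³ - 19y³ = 7. For fixed y, x³ = 19·y³ + 7, so a solution requires the RHS to be a perfect cube.
Strategy: iterate y from -30 to 30, compute RHS = 19·y³ + 7, and check whether it is a (positive or negative) perfect cube.
Check small values of y:
  y = 0: RHS = 7 is not a perfect cube.
  y = 1: RHS = 26 is not a perfect cube.
  y = -1: RHS = -12 is not a perfect cube.
  y = 2: RHS = 159 is not a perfect cube.
  y = -2: RHS = -145 is not a perfect cube.
  y = 3: RHS = 520 is not a perfect cube.
  y = -3: RHS = -506 is not a perfect cube.
Continuing the search up to |y| = 30 finds no solutions either.
No (x, y) in the scanned range satisfies the equation.

No integer solutions with |y| ≤ 30.


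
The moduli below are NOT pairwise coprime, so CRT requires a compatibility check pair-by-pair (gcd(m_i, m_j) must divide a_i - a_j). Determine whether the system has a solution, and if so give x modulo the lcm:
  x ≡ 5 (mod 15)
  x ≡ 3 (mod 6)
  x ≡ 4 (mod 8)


Moduli 15, 6, 8 are not pairwise coprime, so CRT works modulo lcm(m_i) when all pairwise compatibility conditions hold.
Pairwise compatibility: gcd(m_i, m_j) must divide a_i - a_j for every pair.
Merge one congruence at a time:
  Start: x ≡ 5 (mod 15).
  Combine with x ≡ 3 (mod 6): gcd(15, 6) = 3, and 3 - 5 = -2 is NOT divisible by 3.
    ⇒ system is inconsistent (no integer solution).

No solution (the system is inconsistent).


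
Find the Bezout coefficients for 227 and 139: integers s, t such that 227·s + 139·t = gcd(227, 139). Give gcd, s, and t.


Euclidean algorithm on (227, 139) — divide until remainder is 0:
  227 = 1 · 139 + 88
  139 = 1 · 88 + 51
  88 = 1 · 51 + 37
  51 = 1 · 37 + 14
  37 = 2 · 14 + 9
  14 = 1 · 9 + 5
  9 = 1 · 5 + 4
  5 = 1 · 4 + 1
  4 = 4 · 1 + 0
gcd(227, 139) = 1.
Track Bezout coefficients alongside the remainders: start with r₀ = 227 = a·1 + b·0 (s = 1, t = 0) and r₁ = 139 = a·0 + b·1 (s = 0, t = 1); each new remainder r_{k+1} = r_{k-1} − q_k·r_k inherits s_{k+1} = s_{k-1} − q_k·s_k, t_{k+1} = t_{k-1} − q_k·t_k, so r_k = a·s_k + b·t_k at every step:
  q = 1: r = 88, s = 1 − 1·0 = 1, t = 0 − 1·1 = -1  (check: 227·1 + 139·(-1) = 88)
  q = 1: r = 51, s = 0 − 1·1 = -1, t = 1 − 1·(-1) = 2  (check: 227·(-1) + 139·2 = 51)
  q = 1: r = 37, s = 1 − 1·(-1) = 2, t = -1 − 1·2 = -3  (check: 227·2 + 139·(-3) = 37)
  q = 1: r = 14, s = -1 − 1·2 = -3, t = 2 − 1·(-3) = 5  (check: 227·(-3) + 139·5 = 14)
  q = 2: r = 9, s = 2 − 2·(-3) = 8, t = -3 − 2·5 = -13  (check: 227·8 + 139·(-13) = 9)
  q = 1: r = 5, s = -3 − 1·8 = -11, t = 5 − 1·(-13) = 18  (check: 227·(-11) + 139·18 = 5)
  q = 1: r = 4, s = 8 − 1·(-11) = 19, t = -13 − 1·18 = -31  (check: 227·19 + 139·(-31) = 4)
  q = 1: r = 1, s = -11 − 1·19 = -30, t = 18 − 1·(-31) = 49  (check: 227·(-30) + 139·49 = 1)
The row with r = 1 (the gcd) gives the Bezout coefficients s = -30, t = 49.
Result: 227 · (-30) + 139 · (49) = 1.

gcd(227, 139) = 1; s = -30, t = 49 (check: 227·(-30) + 139·49 = 1).


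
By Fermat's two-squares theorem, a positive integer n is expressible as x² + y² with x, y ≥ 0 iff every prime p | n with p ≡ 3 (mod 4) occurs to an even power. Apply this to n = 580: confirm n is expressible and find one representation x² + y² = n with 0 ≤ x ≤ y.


Step 1: Factor n = 580 = 2^2 · 5 · 29.
Step 2: Check the mod-4 condition on each prime factor: 2 = 2 (special); 5 ≡ 1 (mod 4), exponent 1; 29 ≡ 1 (mod 4), exponent 1.
All primes ≡ 3 (mod 4) appear to even exponent (or don't appear), so by the two-squares theorem n IS expressible as a sum of two squares.
Step 3: Build a representation. Group n = k² · m with k = 2 and m = 5 · 29 = 145 (a product of primes ≡ 1 (mod 4)); a representation of m scales to one of n via (k·x)² + (k·y)² = k²(x² + y²). Each prime p ≡ 1 (mod 4) is itself a sum of two squares; find a² by testing p − a² for a perfect square:
  5: 5 − 1² = 4 = 2² ⇒ 5 = 1² + 2².
  29: 29 − 1² = 28, 29 − 2² = 25 = 5² ⇒ 29 = 2² + 5².
  Combine using the Brahmagupta–Fibonacci identity (a² + b²)(c² + d²) = (ac − bd)² + (ad + bc)² = (ac + bd)² + (ad − bc)²:
  5 · 29 = 145: from (1² + 2²)(2² + 5²), take (1·2 − 2·5, 1·5 + 2·2) = (2 − 10, 5 + 4) = (-8, 9); dropping signs (only squares matter) gives (8, 9); check 8² + 9² = 64 + 81 = 145 ✓.
  Scale by k = 2: (2·8, 2·9) = (16, 18).
Step 4: Order so x ≤ y and verify: 16² + 18² = 256 + 324 = 580 = n. ✓

n = 580 = 16² + 18² (one valid representation with x ≤ y).


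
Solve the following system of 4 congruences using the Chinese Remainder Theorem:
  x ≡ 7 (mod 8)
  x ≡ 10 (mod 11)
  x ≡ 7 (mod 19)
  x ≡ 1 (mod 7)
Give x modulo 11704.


Product of moduli M = 8 · 11 · 19 · 7 = 11704.
Merge one congruence at a time:
  Start: x ≡ 7 (mod 8).
  Combine with x ≡ 10 (mod 11); new modulus lcm = 88.
    Write x = 7 + 8·t and substitute into x ≡ 10 (mod 11): 8·t ≡ 10 − 7 = 3 (mod 11).
    The inverse of 8 mod 11 is 7 (since 8·7 = 56 = 5·11 + 1), so t ≡ 7·3 = 21 ≡ 10 (mod 11).
    Then x = 7 + 8·10 = 87, valid modulo lcm(8, 11) = 88: x ≡ 87 (mod 88).
  Combine with x ≡ 7 (mod 19); new modulus lcm = 1672.
    Write x = 87 + 88·t and substitute into x ≡ 7 (mod 19): 88·t ≡ 7 − 87 = -80 (mod 19).
    Reduce coefficients mod 19: 12·t ≡ 15 (mod 19).
    The inverse of 12 mod 19 is 8 (since 12·8 = 96 = 5·19 + 1), so t ≡ 8·15 = 120 ≡ 6 (mod 19).
    Then x = 87 + 88·6 = 615, valid modulo lcm(88, 19) = 1672: x ≡ 615 (mod 1672).
  Combine with x ≡ 1 (mod 7); new modulus lcm = 11704.
    Write x = 615 + 1672·t and substitute into x ≡ 1 (mod 7): 1672·t ≡ 1 − 615 = -614 (mod 7).
    Reduce coefficients mod 7: 6·t ≡ 2 (mod 7).
    The inverse of 6 mod 7 is 6 (since 6·6 = 36 = 5·7 + 1), so t ≡ 6·2 = 12 ≡ 5 (mod 7).
    Then x = 615 + 1672·5 = 8975, valid modulo lcm(1672, 7) = 11704: x ≡ 8975 (mod 11704).
Verify against each original: 8975 mod 8 = 7, 8975 mod 11 = 10, 8975 mod 19 = 7, 8975 mod 7 = 1.

x ≡ 8975 (mod 11704).


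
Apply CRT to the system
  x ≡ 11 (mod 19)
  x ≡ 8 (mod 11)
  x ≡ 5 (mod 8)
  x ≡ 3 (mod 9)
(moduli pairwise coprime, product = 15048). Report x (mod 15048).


Product of moduli M = 19 · 11 · 8 · 9 = 15048.
Merge one congruence at a time:
  Start: x ≡ 11 (mod 19).
  Combine with x ≡ 8 (mod 11); new modulus lcm = 209.
    Write x = 11 + 19·t and substitute into x ≡ 8 (mod 11): 19·t ≡ 8 − 11 = -3 (mod 11).
    Reduce coefficients mod 11: 8·t ≡ 8 (mod 11).
    The inverse of 8 mod 11 is 7 (since 8·7 = 56 = 5·11 + 1), so t ≡ 7·8 = 56 ≡ 1 (mod 11).
    Then x = 11 + 19·1 = 30, valid modulo lcm(19, 11) = 209: x ≡ 30 (mod 209).
  Combine with x ≡ 5 (mod 8); new modulus lcm = 1672.
    Write x = 30 + 209·t and substitute into x ≡ 5 (mod 8): 209·t ≡ 5 − 30 = -25 (mod 8).
    Reduce coefficients mod 8: 1·t ≡ 7 (mod 8).
    So t ≡ 7 (mod 8).
    Then x = 30 + 209·7 = 1493, valid modulo lcm(209, 8) = 1672: x ≡ 1493 (mod 1672).
  Combine with x ≡ 3 (mod 9); new modulus lcm = 15048.
    Write x = 1493 + 1672·t and substitute into x ≡ 3 (mod 9): 1672·t ≡ 3 − 1493 = -1490 (mod 9).
    Reduce coefficients mod 9: 7·t ≡ 4 (mod 9).
    The inverse of 7 mod 9 is 4 (since 7·4 = 28 = 3·9 + 1), so t ≡ 4·4 = 16 ≡ 7 (mod 9).
    Then x = 1493 + 1672·7 = 13197, valid modulo lcm(1672, 9) = 15048: x ≡ 13197 (mod 15048).
Verify against each original: 13197 mod 19 = 11, 13197 mod 11 = 8, 13197 mod 8 = 5, 13197 mod 9 = 3.

x ≡ 13197 (mod 15048).
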